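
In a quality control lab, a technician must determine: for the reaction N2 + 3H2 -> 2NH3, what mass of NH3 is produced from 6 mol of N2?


Mole ratio NH3:N2 = 2:1
n(NH3) = 6 × 2/1 = 12.000 mol
mass = 12.000 × 17.03 = 204.36 g

204.36 g


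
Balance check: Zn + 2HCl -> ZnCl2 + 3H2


Equation: Zn + 2HCl -> ZnCl2 + 3H2
Check atoms: Cl: 2=2, H: 2≠6, Zn: 1=1
Not balanced

No, not balanced


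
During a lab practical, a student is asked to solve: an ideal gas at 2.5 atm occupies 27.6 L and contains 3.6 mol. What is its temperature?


PV = nRT  (R = 0.08206 L·atm/(mol·K))
T = PV/(nR) = 2.5×27.6/(3.6×0.08206)
= 69.00/0.295416
= 233.57 K

233.57 K


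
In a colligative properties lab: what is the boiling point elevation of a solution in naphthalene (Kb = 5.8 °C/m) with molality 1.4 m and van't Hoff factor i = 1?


ΔTb = Kb × m × i
= 5.8 × 1.4 × 1
= 8.12 °C

8.12 °C


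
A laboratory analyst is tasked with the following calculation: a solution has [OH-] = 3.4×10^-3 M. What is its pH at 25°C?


pOH = -log10([OH-]) = -log10(3.4×10^-3)
= 3 - log10(3.4) = 2.47
pH = 14 - pOH = 14 - 2.47 = 11.53

11.53


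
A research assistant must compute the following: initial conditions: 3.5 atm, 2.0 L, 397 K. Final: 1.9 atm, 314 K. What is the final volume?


P1V1/T1 = P2V2/T2
V2 = P1V1T2/(T1P2)
= 3.5×2.0×314/(397×1.9)
= 2.914 L

2.914 L


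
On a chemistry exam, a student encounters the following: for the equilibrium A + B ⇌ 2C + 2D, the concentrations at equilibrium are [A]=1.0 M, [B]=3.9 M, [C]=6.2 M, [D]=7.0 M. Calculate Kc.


Kc = [C]^2[D]^2/([A][B])
= (6.2^2 × 7.0^2)/(1.0^1 × 3.9^1)
= 1883.56/3.9
= 483.0

483.0


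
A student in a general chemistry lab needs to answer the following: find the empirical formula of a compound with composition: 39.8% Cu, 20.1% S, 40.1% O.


Assume 100 g sample. Moles of each element:
  Cu: 39.8/63.55 = 0.626 mol
  S: 20.1/32.07 = 0.627 mol
  O: 40.1/16.0 = 2.506 mol
Divide by smallest (0.626):
  Cu: 0.626/0.626 = 1.0
  S: 0.627/0.626 = 1.0
  O: 2.506/0.626 = 4.0
Empirical formula: CuSO4

CuSO4


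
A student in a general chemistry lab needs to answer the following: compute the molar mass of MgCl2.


M(MgCl2) = 1×24.31 + 2×35.45
= 24.31 + 70.9
= 95.21 g/mol

95.21 g/mol


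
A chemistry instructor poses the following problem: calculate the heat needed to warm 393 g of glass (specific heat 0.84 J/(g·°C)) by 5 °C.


q = mcΔT = 393 × 0.84 × 5
= 1650.60 J

1650.60 J


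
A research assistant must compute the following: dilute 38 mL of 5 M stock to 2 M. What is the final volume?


C1V1 = C2V2
5 × 38 = 2 × V2
V2 = 190/2 = 95.0 mL

95.0 mL


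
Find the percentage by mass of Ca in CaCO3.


M(CaCO3) = 1×40.08 + 1×12.01 + 3×16.0 = 100.09 g/mol
Mass of Ca = 1 × 40.08 = 40.08 g/mol
% Ca = 40.08/100.09 × 100 = 40.04%

40.04%


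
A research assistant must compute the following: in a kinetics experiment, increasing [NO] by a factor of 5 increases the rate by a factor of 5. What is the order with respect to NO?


rate ∝ [NO]^n
5^n = 5 → n = 1
Order in NO: 1

1


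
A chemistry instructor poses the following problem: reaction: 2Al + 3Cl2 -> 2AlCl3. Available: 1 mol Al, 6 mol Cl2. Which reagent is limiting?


Mole ratio available / coefficient:
  Al: 1/2 = 0.500
  Cl2: 6/3 = 2.000
Smaller ratio is limiting.

Al


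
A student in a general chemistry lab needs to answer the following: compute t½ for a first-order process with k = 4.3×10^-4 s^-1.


t½ = ln2/k = 0.693147/(4.3×10^-4 s^-1)
= 1612 s

1612 s


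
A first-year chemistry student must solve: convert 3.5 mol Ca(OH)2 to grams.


M(Ca(OH)2) = 74.1 g/mol
mass = n × M = 3.5 × 74.1 = 259.35 g

259.35 g


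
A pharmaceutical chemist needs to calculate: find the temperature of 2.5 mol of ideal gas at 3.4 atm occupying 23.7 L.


PV = nRT  (R = 0.08206 L·atm/(mol·K))
T = PV/(nR) = 3.4×23.7/(2.5×0.08206)
= 80.58/0.205150
= 392.79 K

392.79 K


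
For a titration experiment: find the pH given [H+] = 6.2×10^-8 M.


pH = -log10([H+]) = -log10(6.2×10^-8)
= 8 - log10(6.2)
= 8 - 0.79
= 7.21

7.21


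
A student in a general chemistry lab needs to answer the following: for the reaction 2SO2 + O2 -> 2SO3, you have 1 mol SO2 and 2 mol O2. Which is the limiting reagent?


Mole ratio available / coefficient:
  SO2: 1/2 = 0.500
  O2: 2/1 = 2.000
Smaller ratio is limiting.

SO2


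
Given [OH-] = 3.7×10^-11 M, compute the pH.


pOH = -log10([OH-]) = -log10(3.7×10^-11)
= 11 - log10(3.7) = 10.43
pH = 14 - pOH = 14 - 10.43 = 3.57

3.57


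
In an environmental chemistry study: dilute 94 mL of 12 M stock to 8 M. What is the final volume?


C1V1 = C2V2
12 × 94 = 8 × V2
V2 = 1128/8 = 141.0 mL

141.0 mL


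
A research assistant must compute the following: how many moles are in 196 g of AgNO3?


M(AgNO3) = 169.88 g/mol
n = mass/M = 196/169.88 = 1.1538 mol

1.1538 mol


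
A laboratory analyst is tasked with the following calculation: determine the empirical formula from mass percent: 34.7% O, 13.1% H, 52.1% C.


Assume 100 g sample. Moles of each element:
  O: 34.7/16.0 = 2.169 mol
  H: 13.1/1.008 = 12.996 mol
  C: 52.1/12.01 = 4.338 mol
Divide by smallest (2.169):
  O: 2.169/2.169 = 1.0
  H: 12.996/2.169 = 5.99
  C: 4.338/2.169 = 2.0
Empirical formula: C2H6O

C2H6O


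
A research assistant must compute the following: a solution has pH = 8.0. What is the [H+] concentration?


[H+] = 10^(-pH) = 10^(-8.0)
= 1.0×10^-8 M

1.0×10^-8 M


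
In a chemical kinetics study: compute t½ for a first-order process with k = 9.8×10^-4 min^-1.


t½ = ln2/k = 0.693147/(9.8×10^-4 min^-1)
= 707.3 min

707.3 min


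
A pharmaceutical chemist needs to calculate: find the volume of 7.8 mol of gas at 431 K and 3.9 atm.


PV = nRT  (R = 0.08206 L·atm/(mol·K))
V = nRT/P = 7.8×0.08206×431/3.9
= 70.736 L

70.736 L


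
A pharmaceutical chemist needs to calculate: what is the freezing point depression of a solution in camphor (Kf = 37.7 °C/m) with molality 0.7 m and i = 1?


ΔTf = Kf × m × i
= 37.7 × 0.7 × 1
= 26.39 °C

26.39 °C


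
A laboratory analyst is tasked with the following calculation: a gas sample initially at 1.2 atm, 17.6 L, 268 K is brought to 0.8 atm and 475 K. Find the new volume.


P1V1/T1 = P2V2/T2
V2 = P1V1T2/(T1P2)
= 1.2×17.6×475/(268×0.8)
= 46.791 L

46.791 L


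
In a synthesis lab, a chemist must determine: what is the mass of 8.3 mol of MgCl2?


M(MgCl2) = 95.21 g/mol
mass = n × M = 8.3 × 95.21 = 790.24 g

790.24 g


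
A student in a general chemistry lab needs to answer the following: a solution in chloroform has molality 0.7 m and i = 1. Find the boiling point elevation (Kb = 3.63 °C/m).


ΔTb = Kb × m × i
= 3.63 × 0.7 × 1
= 2.541 °C

2.541 °C


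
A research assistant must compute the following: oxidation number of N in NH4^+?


x + 4(+1) = +1, so x = -3
Oxidation number: -3

-3


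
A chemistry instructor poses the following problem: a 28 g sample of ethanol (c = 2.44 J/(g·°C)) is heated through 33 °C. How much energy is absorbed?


q = mcΔT = 28 × 2.44 × 33
= 2254.56 J

2254.56 J


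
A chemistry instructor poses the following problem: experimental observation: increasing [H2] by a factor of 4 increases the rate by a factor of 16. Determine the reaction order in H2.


rate ∝ [H2]^n
4^n = 16 → n = 2
Order in H2: 2

2


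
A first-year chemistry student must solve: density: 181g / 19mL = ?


ρ = mass/volume
= 181/19
= 9.526 g/mL

9.526 g/mL


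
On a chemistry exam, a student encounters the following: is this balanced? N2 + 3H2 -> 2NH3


Equation: N2 + 3H2 -> 2NH3
Check atoms: H: 6=6, N: 2=2
Balanced

Yes, balanced


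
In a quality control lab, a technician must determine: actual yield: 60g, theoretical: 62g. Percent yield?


% yield = actual/theoretical × 100
= 60/62 × 100
= 96.77%

96.77%


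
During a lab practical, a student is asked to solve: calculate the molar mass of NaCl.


M(NaCl) = 1×22.99 + 1×35.45
= 22.99 + 35.45
= 58.44 g/mol

58.44 g/mol


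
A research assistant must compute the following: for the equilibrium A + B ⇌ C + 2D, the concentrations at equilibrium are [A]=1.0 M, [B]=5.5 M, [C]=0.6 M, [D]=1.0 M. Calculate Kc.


Kc = [C][D]^2/([A][B])
= (0.6^1 × 1.0^2)/(1.0^1 × 5.5^1)
= 0.6/5.5
= 0.1091

0.1091


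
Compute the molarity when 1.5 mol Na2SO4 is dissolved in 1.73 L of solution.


M = n/V = 1.5/1.73 = 0.867 mol/L

0.867 M


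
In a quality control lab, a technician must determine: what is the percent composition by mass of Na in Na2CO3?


M(Na2CO3) = 2×22.99 + 1×12.01 + 3×16.0 = 105.99 g/mol
Mass of Na = 2 × 22.99 = 45.98 g/mol
% Na = 45.98/105.99 × 100 = 43.38%

43.38%


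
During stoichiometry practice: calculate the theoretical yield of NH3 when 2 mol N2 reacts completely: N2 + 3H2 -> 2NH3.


Mole ratio NH3:N2 = 2:1
n(NH3) = 2 × 2/1 = 4.000 mol
mass = 4.000 × 17.03 = 68.12 g

68.12 g


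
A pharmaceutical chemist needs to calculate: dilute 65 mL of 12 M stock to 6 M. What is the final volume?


C1V1 = C2V2
12 × 65 = 6 × V2
V2 = 780/6 = 130.0 mL

130.0 mL


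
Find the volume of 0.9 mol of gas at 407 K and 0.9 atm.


PV = nRT  (R = 0.08206 L·atm/(mol·K))
V = nRT/P = 0.9×0.08206×407/0.9
= 33.398 L

33.398 L


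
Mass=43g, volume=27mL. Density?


ρ = mass/volume
= 43/27
= 1.593 g/mL

1.593 g/mL


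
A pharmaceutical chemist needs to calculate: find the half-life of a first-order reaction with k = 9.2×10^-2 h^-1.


t½ = ln2/k = 0.693147/(9.2×10^-2 h^-1)
= 7.534 h

7.534 h


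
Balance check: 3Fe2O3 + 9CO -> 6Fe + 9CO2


Equation: 3Fe2O3 + 9CO -> 6Fe + 9CO2
Check atoms: C: 9=9, Fe: 6=6, O: 18=18
Balanced

Yes, balanced


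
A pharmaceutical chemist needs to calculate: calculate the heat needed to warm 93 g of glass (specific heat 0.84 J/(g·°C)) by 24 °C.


q = mcΔT = 93 × 0.84 × 24
= 1874.88 J

1874.88 J


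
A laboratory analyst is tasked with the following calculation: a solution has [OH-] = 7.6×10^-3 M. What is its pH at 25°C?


pOH = -log10([OH-]) = -log10(7.6×10^-3)
= 3 - log10(7.6) = 2.12
pH = 14 - pOH = 14 - 2.12 = 11.88

11.88


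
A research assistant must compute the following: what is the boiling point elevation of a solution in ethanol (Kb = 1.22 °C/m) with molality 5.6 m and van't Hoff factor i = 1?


ΔTb = Kb × m × i
= 1.22 × 5.6 × 1
= 6.832 °C

6.832 °C


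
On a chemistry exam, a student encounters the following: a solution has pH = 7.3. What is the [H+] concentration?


[H+] = 10^(-pH) = 10^(-7.3)
= 5.01×10^-8 M

5.01×10^-8 M


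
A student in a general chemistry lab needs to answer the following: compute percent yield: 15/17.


% yield = actual/theoretical × 100
= 15/17 × 100
= 88.24%

88.24%


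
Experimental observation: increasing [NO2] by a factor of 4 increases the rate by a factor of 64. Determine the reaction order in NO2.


rate ∝ [NO2]^n
4^n = 64 → n = 3
Order in NO2: 3

3


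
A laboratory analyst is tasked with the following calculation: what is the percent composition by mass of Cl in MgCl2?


M(MgCl2) = 1×24.31 + 2×35.45 = 95.21 g/mol
Mass of Cl = 2 × 35.45 = 70.90 g/mol
% Cl = 70.90/95.21 × 100 = 74.47%

74.47%


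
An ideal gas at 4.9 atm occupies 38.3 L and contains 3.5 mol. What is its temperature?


PV = nRT  (R = 0.08206 L·atm/(mol·K))
T = PV/(nR) = 4.9×38.3/(3.5×0.08206)
= 187.67/0.287210
= 653.42 K

653.42 K


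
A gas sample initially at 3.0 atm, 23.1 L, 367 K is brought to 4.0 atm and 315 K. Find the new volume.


P1V1/T1 = P2V2/T2
V2 = P1V1T2/(T1P2)
= 3.0×23.1×315/(367×4.0)
= 14.87 L

14.87 L


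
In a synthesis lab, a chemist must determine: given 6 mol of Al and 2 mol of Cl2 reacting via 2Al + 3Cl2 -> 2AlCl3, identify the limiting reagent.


Mole ratio available / coefficient:
  Al: 6/2 = 3.000
  Cl2: 2/3 = 0.667
Smaller ratio is limiting.

Cl2


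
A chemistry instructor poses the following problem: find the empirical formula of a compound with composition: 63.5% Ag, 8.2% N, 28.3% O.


Assume 100 g sample. Moles of each element:
  Ag: 63.5/107.87 = 0.589 mol
  N: 8.2/14.01 = 0.585 mol
  O: 28.3/16.0 = 1.769 mol
Divide by smallest (0.585):
  Ag: 0.589/0.585 = 1.01
  N: 0.585/0.585 = 1.0
  O: 1.769/0.585 = 3.02
Empirical formula: AgNO3

AgNO3


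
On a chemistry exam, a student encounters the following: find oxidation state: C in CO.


x + (-2) = 0, so x = +2
Oxidation number: +2

+2


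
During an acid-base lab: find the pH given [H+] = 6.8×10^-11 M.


pH = -log10([H+]) = -log10(6.8×10^-11)
= 11 - log10(6.8)
= 11 - 0.83
= 10.17

10.17


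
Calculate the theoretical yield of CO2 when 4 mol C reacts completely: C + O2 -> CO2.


Mole ratio CO2:C = 1:1
n(CO2) = 4 × 1/1 = 4.000 mol
mass = 4.000 × 44.01 = 176.04 g

176.04 g


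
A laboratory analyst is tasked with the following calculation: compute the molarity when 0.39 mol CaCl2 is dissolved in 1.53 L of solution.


M = n/V = 0.39/1.53 = 0.255 mol/L

0.255 M


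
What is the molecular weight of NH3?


M(NH3) = 1×14.01 + 3×1.008
= 14.01 + 3.02
= 17.03 g/mol

17.03 g/mol


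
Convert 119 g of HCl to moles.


M(HCl) = 36.46 g/mol
n = mass/M = 119/36.46 = 3.2639 mol

3.2639 mol


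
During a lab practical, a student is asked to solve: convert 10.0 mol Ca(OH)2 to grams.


M(Ca(OH)2) = 74.1 g/mol
mass = n × M = 10.0 × 74.1 = 741.00 g

741.00 g


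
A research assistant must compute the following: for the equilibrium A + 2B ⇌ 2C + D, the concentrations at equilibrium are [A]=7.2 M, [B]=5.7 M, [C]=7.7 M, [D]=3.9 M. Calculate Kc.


Kc = [C]^2[D]/([A][B]^2)
= (7.7^2 × 3.9^1)/(7.2^1 × 5.7^2)
= 231.231/233.928
= 0.9885

0.9885


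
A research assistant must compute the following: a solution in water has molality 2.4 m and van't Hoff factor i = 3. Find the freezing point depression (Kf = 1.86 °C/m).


ΔTf = Kf × m × i
= 1.86 × 2.4 × 3
= 13.392 °C

13.392 °C


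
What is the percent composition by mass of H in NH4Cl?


M(NH4Cl) = 1×14.01 + 4×1.008 + 1×35.45 = 53.492 g/mol
Mass of H = 4 × 1.008 = 4.032 g/mol
% H = 4.032/53.492 × 100 = 7.54%

7.54%


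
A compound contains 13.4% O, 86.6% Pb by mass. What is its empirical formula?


Assume 100 g sample. Moles of each element:
  O: 13.4/16.0 = 0.838 mol
  Pb: 86.6/207.2 = 0.418 mol
Divide by smallest (0.418):
  O: 0.838/0.418 = 2.0
  Pb: 0.418/0.418 = 1.0
Empirical formula: PbO2

PbO2


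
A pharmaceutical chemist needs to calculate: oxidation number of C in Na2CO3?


2(+1) + x + 3(-2) = 0, so x = +4
Oxidation number: +4

+4


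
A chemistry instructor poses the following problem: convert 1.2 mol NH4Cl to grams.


M(NH4Cl) = 53.49 g/mol
mass = n × M = 1.2 × 53.49 = 64.19 g

64.19 g


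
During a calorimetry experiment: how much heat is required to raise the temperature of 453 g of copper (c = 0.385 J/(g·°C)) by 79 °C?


q = mcΔT = 453 × 0.385 × 79
= 13778.00 J

13778.00 J


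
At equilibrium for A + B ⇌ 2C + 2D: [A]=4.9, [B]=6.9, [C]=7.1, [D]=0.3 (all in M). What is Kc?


Kc = [C]^2[D]^2/([A][B])
= (7.1^2 × 0.3^2)/(4.9^1 × 6.9^1)
= 4.5369/33.81
= 0.1342

0.1342


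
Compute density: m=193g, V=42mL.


ρ = mass/volume
= 193/42
= 4.595 g/mL

4.595 g/mL


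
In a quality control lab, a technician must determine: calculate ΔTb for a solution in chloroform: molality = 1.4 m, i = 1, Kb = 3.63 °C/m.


ΔTb = Kb × m × i
= 3.63 × 1.4 × 1
= 5.082 °C

5.082 °C


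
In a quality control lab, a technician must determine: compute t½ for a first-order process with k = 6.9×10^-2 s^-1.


t½ = ln2/k = 0.693147/(6.9×10^-2 s^-1)
= 10.05 s

10.05 s


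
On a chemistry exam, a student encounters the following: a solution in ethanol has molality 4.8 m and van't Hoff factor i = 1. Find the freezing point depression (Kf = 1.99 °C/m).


ΔTf = Kf × m × i
= 1.99 × 4.8 × 1
= 9.552 °C

9.552 °C


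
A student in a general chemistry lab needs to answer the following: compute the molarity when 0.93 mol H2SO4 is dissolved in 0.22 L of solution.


M = n/V = 0.93/0.22 = 4.227 mol/L

4.227 M


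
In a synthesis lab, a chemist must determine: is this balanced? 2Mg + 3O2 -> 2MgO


Equation: 2Mg + 3O2 -> 2MgO
Check atoms: Mg: 2=2, O: 6≠2
Not balanced

No, not balanced


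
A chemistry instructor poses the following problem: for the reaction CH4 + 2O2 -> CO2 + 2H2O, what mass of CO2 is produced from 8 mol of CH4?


Mole ratio CO2:CH4 = 1:1
n(CO2) = 8 × 1/1 = 8.000 mol
mass = 8.000 × 44.01 = 352.08 g

352.08 g


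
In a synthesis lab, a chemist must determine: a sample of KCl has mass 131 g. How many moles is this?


M(KCl) = 74.55 g/mol
n = mass/M = 131/74.55 = 1.7572 mol

1.7572 mol


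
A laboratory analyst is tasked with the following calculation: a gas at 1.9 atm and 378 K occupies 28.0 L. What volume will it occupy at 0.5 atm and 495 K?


P1V1/T1 = P2V2/T2
V2 = P1V1T2/(T1P2)
= 1.9×28.0×495/(378×0.5)
= 139.333 L

139.333 L


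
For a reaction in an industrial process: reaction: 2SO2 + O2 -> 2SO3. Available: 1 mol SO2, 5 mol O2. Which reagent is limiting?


Mole ratio available / coefficient:
  SO2: 1/2 = 0.500
  O2: 5/1 = 5.000
Smaller ratio is limiting.

SO2


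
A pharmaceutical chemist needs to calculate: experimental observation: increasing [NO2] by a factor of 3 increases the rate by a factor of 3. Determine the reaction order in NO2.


rate ∝ [NO2]^n
3^n = 3 → n = 1
Order in NO2: 1

1


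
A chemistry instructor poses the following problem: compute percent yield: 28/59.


% yield = actual/theoretical × 100
= 28/59 × 100
= 47.46%

47.46%


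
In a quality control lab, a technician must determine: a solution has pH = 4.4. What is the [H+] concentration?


[H+] = 10^(-pH) = 10^(-4.4)
= 3.98×10^-5 M

3.98×10^-5 M


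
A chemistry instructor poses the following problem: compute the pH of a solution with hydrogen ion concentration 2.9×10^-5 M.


pH = -log10([H+]) = -log10(2.9×10^-5)
= 5 - log10(2.9)
= 5 - 0.46
= 4.54

4.54


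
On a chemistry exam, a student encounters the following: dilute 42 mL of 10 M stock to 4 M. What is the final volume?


C1V1 = C2V2
10 × 42 = 4 × V2
V2 = 420/4 = 105.0 mL

105.0 mL


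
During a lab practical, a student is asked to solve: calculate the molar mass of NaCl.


M(NaCl) = 1×22.99 + 1×35.45
= 22.99 + 35.45
= 58.44 g/mol

58.44 g/mol


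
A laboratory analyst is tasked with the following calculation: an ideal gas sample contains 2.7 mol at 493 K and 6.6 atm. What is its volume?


PV = nRT  (R = 0.08206 L·atm/(mol·K))
V = nRT/P = 2.7×0.08206×493/6.6
= 16.55 L

16.55 L


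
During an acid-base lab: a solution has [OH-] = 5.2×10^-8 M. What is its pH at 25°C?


pOH = -log10([OH-]) = -log10(5.2×10^-8)
= 8 - log10(5.2) = 7.28
pH = 14 - pOH = 14 - 7.28 = 6.72

6.72


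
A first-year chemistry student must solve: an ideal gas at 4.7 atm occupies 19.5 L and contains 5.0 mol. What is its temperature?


PV = nRT  (R = 0.08206 L·atm/(mol·K))
T = PV/(nR) = 4.7×19.5/(5.0×0.08206)
= 91.65/0.410300
= 223.37 K

223.37 K


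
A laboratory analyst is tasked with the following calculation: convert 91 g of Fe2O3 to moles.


M(Fe2O3) = 159.7 g/mol
n = mass/M = 91/159.7 = 0.5698 mol

0.5698 mol


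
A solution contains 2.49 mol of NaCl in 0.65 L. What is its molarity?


M = n/V = 2.49/0.65 = 3.831 mol/L

3.831 M


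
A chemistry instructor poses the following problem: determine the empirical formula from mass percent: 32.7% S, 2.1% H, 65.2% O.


Assume 100 g sample. Moles of each element:
  S: 32.7/32.07 = 1.02 mol
  H: 2.1/1.008 = 2.083 mol
  O: 65.2/16.0 = 4.075 mol
Divide by smallest (1.02):
  S: 1.02/1.02 = 1.0
  H: 2.083/1.02 = 2.04
  O: 4.075/1.02 = 4.0
Empirical formula: H2SO4

H2SO4


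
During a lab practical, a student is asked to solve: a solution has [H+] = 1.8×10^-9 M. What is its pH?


pH = -log10([H+]) = -log10(1.8×10^-9)
= 9 - log10(1.8)
= 9 - 0.26
= 8.74

8.74


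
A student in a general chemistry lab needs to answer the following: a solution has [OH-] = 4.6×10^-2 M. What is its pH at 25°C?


pOH = -log10([OH-]) = -log10(4.6×10^-2)
= 2 - log10(4.6) = 1.34
pH = 14 - pOH = 14 - 1.34 = 12.66

12.66


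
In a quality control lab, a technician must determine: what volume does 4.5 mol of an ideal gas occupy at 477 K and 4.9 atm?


PV = nRT  (R = 0.08206 L·atm/(mol·K))
V = nRT/P = 4.5×0.08206×477/4.9
= 35.947 L

35.947 L


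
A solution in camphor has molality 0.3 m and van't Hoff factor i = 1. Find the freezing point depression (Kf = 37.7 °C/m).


ΔTf = Kf × m × i
= 37.7 × 0.3 × 1
= 11.31 °C

11.31 °C


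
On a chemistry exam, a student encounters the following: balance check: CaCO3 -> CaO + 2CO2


Equation: CaCO3 -> CaO + 2CO2
Check atoms: C: 1≠2, Ca: 1=1, O: 3≠5
Not balanced

No, not balanced


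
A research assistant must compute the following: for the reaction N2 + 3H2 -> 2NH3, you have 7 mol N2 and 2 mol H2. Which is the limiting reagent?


Mole ratio available / coefficient:
  N2: 7/1 = 7.000
  H2: 2/3 = 0.667
Smaller ratio is limiting.

H2


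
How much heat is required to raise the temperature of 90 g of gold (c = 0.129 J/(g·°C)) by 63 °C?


q = mcΔT = 90 × 0.129 × 63
= 731.43 J

731.43 J


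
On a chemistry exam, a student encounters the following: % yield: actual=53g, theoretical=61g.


% yield = actual/theoretical × 100
= 53/61 × 100
= 86.89%

86.89%


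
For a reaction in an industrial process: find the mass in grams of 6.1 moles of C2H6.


M(C2H6) = 30.07 g/mol
mass = n × M = 6.1 × 30.07 = 183.43 g

183.43 g


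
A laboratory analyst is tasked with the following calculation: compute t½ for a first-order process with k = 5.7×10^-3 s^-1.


t½ = ln2/k = 0.693147/(5.7×10^-3 s^-1)
= 121.6 s

121.6 s


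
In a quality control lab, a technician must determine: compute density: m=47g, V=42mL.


ρ = mass/volume
= 47/42
= 1.119 g/mL

1.119 g/mL


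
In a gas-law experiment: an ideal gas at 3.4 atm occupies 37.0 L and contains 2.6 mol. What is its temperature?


PV = nRT  (R = 0.08206 L·atm/(mol·K))
T = PV/(nR) = 3.4×37.0/(2.6×0.08206)
= 125.80/0.213356
= 589.62 K

589.62 K


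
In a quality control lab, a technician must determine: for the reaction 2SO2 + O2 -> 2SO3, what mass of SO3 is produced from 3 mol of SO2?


Mole ratio SO3:SO2 = 2:2
n(SO3) = 3 × 2/2 = 3.000 mol
mass = 3.000 × 80.07 = 240.21 g

240.21 g


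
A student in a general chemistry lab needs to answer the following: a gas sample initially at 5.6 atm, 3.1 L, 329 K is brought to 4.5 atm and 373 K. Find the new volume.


P1V1/T1 = P2V2/T2
V2 = P1V1T2/(T1P2)
= 5.6×3.1×373/(329×4.5)
= 4.374 L

4.374 L


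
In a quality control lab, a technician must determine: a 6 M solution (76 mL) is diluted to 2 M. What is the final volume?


C1V1 = C2V2
6 × 76 = 2 × V2
V2 = 456/2 = 228.0 mL

228.0 mL


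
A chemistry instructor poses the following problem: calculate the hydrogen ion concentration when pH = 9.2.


[H+] = 10^(-pH) = 10^(-9.2)
= 6.31×10^-10 M

6.31×10^-10 M


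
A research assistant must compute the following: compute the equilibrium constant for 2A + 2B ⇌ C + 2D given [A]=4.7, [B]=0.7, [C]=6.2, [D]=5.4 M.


Kc = [C][D]^2/([A]^2[B]^2)
= (6.2^1 × 5.4^2)/(4.7^2 × 0.7^2)
= 180.792/10.8241
= 16.70

16.70


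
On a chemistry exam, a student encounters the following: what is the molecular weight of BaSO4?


M(BaSO4) = 1×137.33 + 1×32.07 + 4×16.0
= 137.33 + 32.07 + 64.0
= 233.4 g/mol

233.4 g/mol


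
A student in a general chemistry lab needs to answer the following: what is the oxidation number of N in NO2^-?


x + 2(-2) = -1, so x = +3
Oxidation number: +3

+3


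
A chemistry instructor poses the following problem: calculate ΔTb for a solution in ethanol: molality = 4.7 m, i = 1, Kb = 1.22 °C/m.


ΔTb = Kb × m × i
= 1.22 × 4.7 × 1
= 5.734 °C

5.734 °C


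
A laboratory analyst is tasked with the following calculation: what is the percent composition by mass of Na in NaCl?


M(NaCl) = 1×22.99 + 1×35.45 = 58.44 g/mol
Mass of Na = 1 × 22.99 = 22.99 g/mol
% Na = 22.99/58.44 × 100 = 39.34%

39.34%


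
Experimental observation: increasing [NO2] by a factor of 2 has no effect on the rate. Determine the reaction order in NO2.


rate ∝ [NO2]^n
rate ∝ [NO2]^0
Order in NO2: 0

0


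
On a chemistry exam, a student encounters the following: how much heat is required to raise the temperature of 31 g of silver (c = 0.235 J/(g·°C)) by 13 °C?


q = mcΔT = 31 × 0.235 × 13
= 94.71 J

94.71 J


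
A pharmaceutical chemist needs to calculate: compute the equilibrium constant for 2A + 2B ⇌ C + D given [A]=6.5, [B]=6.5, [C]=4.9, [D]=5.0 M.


Kc = [C][D]/([A]^2[B]^2)
= (4.9^1 × 5.0^1)/(6.5^2 × 6.5^2)
= 24.5/1785.0625
= 0.01373

0.01373


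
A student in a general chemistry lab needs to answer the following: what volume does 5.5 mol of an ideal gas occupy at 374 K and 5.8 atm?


PV = nRT  (R = 0.08206 L·atm/(mol·K))
V = nRT/P = 5.5×0.08206×374/5.8
= 29.103 L

29.103 L


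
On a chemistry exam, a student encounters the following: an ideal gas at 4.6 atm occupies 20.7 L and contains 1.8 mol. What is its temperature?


PV = nRT  (R = 0.08206 L·atm/(mol·K))
T = PV/(nR) = 4.6×20.7/(1.8×0.08206)
= 95.22/0.147708
= 644.65 K

644.65 K


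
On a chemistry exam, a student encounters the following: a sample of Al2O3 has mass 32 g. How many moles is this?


M(Al2O3) = 101.96 g/mol
n = mass/M = 32/101.96 = 0.3138 mol

0.3138 mol


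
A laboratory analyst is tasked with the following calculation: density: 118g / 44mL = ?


ρ = mass/volume
= 118/44
= 2.682 g/mL

2.682 g/mL


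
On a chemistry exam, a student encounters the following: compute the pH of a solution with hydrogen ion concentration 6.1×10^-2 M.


pH = -log10([H+]) = -log10(6.1×10^-2)
= 2 - log10(6.1)
= 2 - 0.79
= 1.21

1.21


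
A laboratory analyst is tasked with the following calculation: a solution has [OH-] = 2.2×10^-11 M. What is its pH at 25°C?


pOH = -log10([OH-]) = -log10(2.2×10^-11)
= 11 - log10(2.2) = 10.66
pH = 14 - pOH = 14 - 10.66 = 3.34

3.34


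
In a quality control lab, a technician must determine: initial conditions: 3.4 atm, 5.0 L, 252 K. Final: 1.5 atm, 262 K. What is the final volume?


P1V1/T1 = P2V2/T2
V2 = P1V1T2/(T1P2)
= 3.4×5.0×262/(252×1.5)
= 11.783 L

11.783 L


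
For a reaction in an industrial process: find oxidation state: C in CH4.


x + 4(+1) = 0, so x = -4
Oxidation number: -4

-4


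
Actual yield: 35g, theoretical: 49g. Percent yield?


% yield = actual/theoretical × 100
= 35/49 × 100
= 71.43%

71.43%


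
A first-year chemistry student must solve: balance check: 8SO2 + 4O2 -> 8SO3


Equation: 8SO2 + 4O2 -> 8SO3
Check atoms: O: 24=24, S: 8=8
Balanced

Yes, balanced


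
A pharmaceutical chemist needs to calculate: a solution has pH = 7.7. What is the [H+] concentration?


[H+] = 10^(-pH) = 10^(-7.7)
= 2.0×10^-8 M

2.0×10^-8 M


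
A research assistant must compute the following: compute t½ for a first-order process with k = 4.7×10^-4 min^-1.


t½ = ln2/k = 0.693147/(4.7×10^-4 min^-1)
= 1475 min

1475 min


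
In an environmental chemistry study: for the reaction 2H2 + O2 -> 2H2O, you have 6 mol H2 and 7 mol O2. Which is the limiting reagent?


Mole ratio available / coefficient:
  H2: 6/2 = 3.000
  O2: 7/1 = 7.000
Smaller ratio is limiting.

H2


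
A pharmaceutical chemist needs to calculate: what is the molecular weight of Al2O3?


M(Al2O3) = 2×26.98 + 3×16.0
= 53.96 + 48.0
= 101.96 g/mol

101.96 g/mol


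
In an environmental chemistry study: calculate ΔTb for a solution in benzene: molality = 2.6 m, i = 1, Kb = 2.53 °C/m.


ΔTb = Kb × m × i
= 2.53 × 2.6 × 1
= 6.578 °C

6.578 °C


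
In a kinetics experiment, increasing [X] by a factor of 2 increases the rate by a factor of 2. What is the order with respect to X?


rate ∝ [X]^n
2^n = 2 → n = 1
Order in X: 1

1


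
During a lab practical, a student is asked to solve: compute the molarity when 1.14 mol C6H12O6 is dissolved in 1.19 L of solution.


M = n/V = 1.14/1.19 = 0.958 mol/L

0.958 M


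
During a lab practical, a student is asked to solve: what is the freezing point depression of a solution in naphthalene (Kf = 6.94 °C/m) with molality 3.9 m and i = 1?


ΔTf = Kf × m × i
= 6.94 × 3.9 × 1
= 27.066 °C

27.066 °C


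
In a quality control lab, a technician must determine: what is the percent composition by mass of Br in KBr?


M(KBr) = 1×39.1 + 1×79.9 = 119.00 g/mol
Mass of Br = 1 × 79.9 = 79.90 g/mol
% Br = 79.90/119.00 × 100 = 67.14%

67.14%


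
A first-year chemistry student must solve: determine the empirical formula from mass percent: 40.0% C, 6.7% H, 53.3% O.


Assume 100 g sample. Moles of each element:
  C: 40.0/12.01 = 3.331 mol
  H: 6.7/1.008 = 6.647 mol
  O: 53.3/16.0 = 3.331 mol
Divide by smallest (3.331):
  C: 3.331/3.331 = 1.0
  H: 6.647/3.331 = 2.0
  O: 3.331/3.331 = 1.0
Empirical formula: CH2O

CH2O


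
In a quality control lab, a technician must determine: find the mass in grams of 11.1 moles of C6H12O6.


M(C6H12O6) = 180.16 g/mol
mass = n × M = 11.1 × 180.16 = 1999.78 g

1999.78 g


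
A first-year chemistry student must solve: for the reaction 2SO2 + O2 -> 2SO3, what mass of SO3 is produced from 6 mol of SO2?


Mole ratio SO3:SO2 = 2:2
n(SO3) = 6 × 2/2 = 6.000 mol
mass = 6.000 × 80.07 = 480.42 g

480.42 g


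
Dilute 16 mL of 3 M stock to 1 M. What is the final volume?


C1V1 = C2V2
3 × 16 = 1 × V2
V2 = 48/1 = 48.0 mL

48.0 mL


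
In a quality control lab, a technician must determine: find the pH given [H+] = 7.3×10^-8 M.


pH = -log10([H+]) = -log10(7.3×10^-8)
= 8 - log10(7.3)
= 8 - 0.86
= 7.14

7.14


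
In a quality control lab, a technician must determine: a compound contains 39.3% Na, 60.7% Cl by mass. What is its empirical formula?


Assume 100 g sample. Moles of each element:
  Na: 39.3/22.99 = 1.709 mol
  Cl: 60.7/35.45 = 1.712 mol
Divide by smallest (1.709):
  Na: 1.709/1.709 = 1.0
  Cl: 1.712/1.709 = 1.0
Empirical formula: NaCl

NaCl


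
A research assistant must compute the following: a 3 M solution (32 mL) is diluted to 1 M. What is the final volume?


C1V1 = C2V2
3 × 32 = 1 × V2
V2 = 96/1 = 96.0 mL

96.0 mL


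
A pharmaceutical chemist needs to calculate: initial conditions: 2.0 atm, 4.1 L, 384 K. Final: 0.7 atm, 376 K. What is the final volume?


P1V1/T1 = P2V2/T2
V2 = P1V1T2/(T1P2)
= 2.0×4.1×376/(384×0.7)
= 11.47 L

11.47 L


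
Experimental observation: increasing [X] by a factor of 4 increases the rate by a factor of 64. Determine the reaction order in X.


rate ∝ [X]^n
4^n = 64 → n = 3
Order in X: 3

3


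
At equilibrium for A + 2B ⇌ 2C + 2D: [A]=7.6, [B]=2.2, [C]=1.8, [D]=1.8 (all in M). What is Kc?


Kc = [C]^2[D]^2/([A][B]^2)
= (1.8^2 × 1.8^2)/(7.6^1 × 2.2^2)
= 10.4976/36.784
= 0.2854

0.2854


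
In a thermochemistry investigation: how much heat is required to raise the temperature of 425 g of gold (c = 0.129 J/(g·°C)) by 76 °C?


q = mcΔT = 425 × 0.129 × 76
= 4166.70 J

4166.70 J


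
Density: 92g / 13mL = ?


ρ = mass/volume
= 92/13
= 7.077 g/mL

7.077 g/mL


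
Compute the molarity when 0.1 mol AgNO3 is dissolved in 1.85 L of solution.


M = n/V = 0.1/1.85 = 0.054 mol/L

0.054 M


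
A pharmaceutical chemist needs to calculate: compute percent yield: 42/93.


% yield = actual/theoretical × 100
= 42/93 × 100
= 45.16%

45.16%


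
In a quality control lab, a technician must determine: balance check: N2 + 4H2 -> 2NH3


Equation: N2 + 4H2 -> 2NH3
Check atoms: H: 8≠6, N: 2=2
Not balanced

No, not balanced


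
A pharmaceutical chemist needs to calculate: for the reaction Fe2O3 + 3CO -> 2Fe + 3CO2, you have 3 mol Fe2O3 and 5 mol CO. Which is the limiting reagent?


Mole ratio available / coefficient:
  Fe2O3: 3/1 = 3.000
  CO: 5/3 = 1.667
Smaller ratio is limiting.

CO


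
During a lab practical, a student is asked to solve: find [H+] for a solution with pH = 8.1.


[H+] = 10^(-pH) = 10^(-8.1)
= 7.94×10^-9 M

7.94×10^-9 M


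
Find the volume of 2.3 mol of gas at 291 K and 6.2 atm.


PV = nRT  (R = 0.08206 L·atm/(mol·K))
V = nRT/P = 2.3×0.08206×291/6.2
= 8.859 L

8.859 L


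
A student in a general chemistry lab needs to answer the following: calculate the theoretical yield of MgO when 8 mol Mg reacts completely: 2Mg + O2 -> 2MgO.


Mole ratio MgO:Mg = 2:2
n(MgO) = 8 × 2/2 = 8.000 mol
mass = 8.000 × 40.31 = 322.48 g

322.48 g


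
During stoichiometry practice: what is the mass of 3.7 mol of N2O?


M(N2O) = 44.02 g/mol
mass = n × M = 3.7 × 44.02 = 162.87 g

162.87 g


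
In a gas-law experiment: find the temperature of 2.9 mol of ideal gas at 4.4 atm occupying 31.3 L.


PV = nRT  (R = 0.08206 L·atm/(mol·K))
T = PV/(nR) = 4.4×31.3/(2.9×0.08206)
= 137.72/0.237974
= 578.72 K

578.72 K


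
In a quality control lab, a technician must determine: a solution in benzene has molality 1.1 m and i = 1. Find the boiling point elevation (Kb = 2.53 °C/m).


ΔTb = Kb × m × i
= 2.53 × 1.1 × 1
= 2.783 °C

2.783 °C


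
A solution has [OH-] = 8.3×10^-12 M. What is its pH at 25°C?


pOH = -log10([OH-]) = -log10(8.3×10^-12)
= 12 - log10(8.3) = 11.08
pH = 14 - pOH = 14 - 11.08 = 2.92

2.92


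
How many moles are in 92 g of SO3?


M(SO3) = 80.07 g/mol
n = mass/M = 92/80.07 = 1.149 mol

1.149 mol


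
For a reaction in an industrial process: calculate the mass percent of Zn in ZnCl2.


M(ZnCl2) = 1×65.38 + 2×35.45 = 136.28 g/mol
Mass of Zn = 1 × 65.38 = 65.38 g/mol
% Zn = 65.38/136.28 × 100 = 47.97%

47.97%


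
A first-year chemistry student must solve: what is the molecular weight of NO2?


M(NO2) = 1×14.01 + 2×16.0
= 14.01 + 32.0
= 46.01 g/mol

46.01 g/mol


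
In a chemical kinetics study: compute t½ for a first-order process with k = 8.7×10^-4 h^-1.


t½ = ln2/k = 0.693147/(8.7×10^-4 h^-1)
= 796.7 h

796.7 h


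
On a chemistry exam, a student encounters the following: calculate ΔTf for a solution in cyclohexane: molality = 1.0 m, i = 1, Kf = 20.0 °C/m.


ΔTf = Kf × m × i
= 20.0 × 1.0 × 1
= 20.0 °C

20.0 °C


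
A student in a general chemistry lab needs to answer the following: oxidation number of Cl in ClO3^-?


x + 3(-2) = -1, so x = +5
Oxidation number: +5

+5


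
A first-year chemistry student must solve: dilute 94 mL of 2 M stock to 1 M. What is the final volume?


C1V1 = C2V2
2 × 94 = 1 × V2
V2 = 188/1 = 188.0 mL

188.0 mL


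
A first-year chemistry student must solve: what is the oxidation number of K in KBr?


Group 1 metal: +1
Oxidation number: +1

+1


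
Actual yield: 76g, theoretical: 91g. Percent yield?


% yield = actual/theoretical × 100
= 76/91 × 100
= 83.52%

83.52%


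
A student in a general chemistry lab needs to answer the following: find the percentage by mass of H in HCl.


M(HCl) = 1×1.008 + 1×35.45 = 36.458 g/mol
Mass of H = 1 × 1.008 = 1.008 g/mol
% H = 1.008/36.458 × 100 = 2.76%

2.76%


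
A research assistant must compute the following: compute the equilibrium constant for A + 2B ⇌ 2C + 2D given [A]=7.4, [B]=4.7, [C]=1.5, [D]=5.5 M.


Kc = [C]^2[D]^2/([A][B]^2)
= (1.5^2 × 5.5^2)/(7.4^1 × 4.7^2)
= 68.0625/163.466
= 0.4164

0.4164


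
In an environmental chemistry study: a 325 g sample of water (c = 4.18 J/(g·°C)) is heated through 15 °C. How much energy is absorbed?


q = mcΔT = 325 × 4.18 × 15
= 20377.50 J

20377.50 J


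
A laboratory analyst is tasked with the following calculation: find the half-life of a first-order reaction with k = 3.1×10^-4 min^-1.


t½ = ln2/k = 0.693147/(3.1×10^-4 min^-1)
= 2236 min

2236 min


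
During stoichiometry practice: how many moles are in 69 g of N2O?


M(N2O) = 44.02 g/mol
n = mass/M = 69/44.02 = 1.5675 mol

1.5675 mol


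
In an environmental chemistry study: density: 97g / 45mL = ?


ρ = mass/volume
= 97/45
= 2.156 g/mL

2.156 g/mL


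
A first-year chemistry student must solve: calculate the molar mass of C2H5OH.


M(C2H5OH) = 2×12.01 + 6×1.008 + 1×16.0
= 24.02 + 6.05 + 16.0
= 46.07 g/mol

46.07 g/mol


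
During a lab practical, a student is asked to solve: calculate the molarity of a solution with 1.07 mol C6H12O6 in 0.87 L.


M = n/V = 1.07/0.87 = 1.230 mol/L

1.230 M


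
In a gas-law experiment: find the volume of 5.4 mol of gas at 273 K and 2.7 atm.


PV = nRT  (R = 0.08206 L·atm/(mol·K))
V = nRT/P = 5.4×0.08206×273/2.7
= 44.805 L

44.805 L


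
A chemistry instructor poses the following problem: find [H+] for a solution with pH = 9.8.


[H+] = 10^(-pH) = 10^(-9.8)
= 1.58×10^-10 M

1.58×10^-10 M


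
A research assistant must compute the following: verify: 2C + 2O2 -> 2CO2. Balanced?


Equation: 2C + 2O2 -> 2CO2
Check atoms: C: 2=2, O: 4=4
Balanced

Yes, balanced


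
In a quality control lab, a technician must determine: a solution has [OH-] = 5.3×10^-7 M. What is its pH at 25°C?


pOH = -log10([OH-]) = -log10(5.3×10^-7)
= 7 - log10(5.3) = 6.28
pH = 14 - pOH = 14 - 6.28 = 7.72

7.72


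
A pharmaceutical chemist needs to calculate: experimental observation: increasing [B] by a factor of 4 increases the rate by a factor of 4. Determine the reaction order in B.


rate ∝ [B]^n
4^n = 4 → n = 1
Order in B: 1

1


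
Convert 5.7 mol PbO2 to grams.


M(PbO2) = 239.2 g/mol
mass = n × M = 5.7 × 239.2 = 1363.44 g

1363.44 g


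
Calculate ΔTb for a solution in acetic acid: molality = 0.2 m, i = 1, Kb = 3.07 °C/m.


ΔTb = Kb × m × i
= 3.07 × 0.2 × 1
= 0.614 °C

0.614 °C


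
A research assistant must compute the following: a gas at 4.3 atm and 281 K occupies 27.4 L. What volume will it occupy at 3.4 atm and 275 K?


P1V1/T1 = P2V2/T2
V2 = P1V1T2/(T1P2)
= 4.3×27.4×275/(281×3.4)
= 33.913 L

33.913 L


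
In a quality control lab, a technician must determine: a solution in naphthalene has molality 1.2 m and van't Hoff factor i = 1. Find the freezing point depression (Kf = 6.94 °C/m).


ΔTf = Kf × m × i
= 6.94 × 1.2 × 1
= 8.328 °C

8.328 °C


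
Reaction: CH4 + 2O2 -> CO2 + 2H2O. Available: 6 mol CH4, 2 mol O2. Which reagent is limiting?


Mole ratio available / coefficient:
  CH4: 6/1 = 6.000
  O2: 2/2 = 1.000
Smaller ratio is limiting.

O2


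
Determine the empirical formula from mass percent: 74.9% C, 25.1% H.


Assume 100 g sample. Moles of each element:
  C: 74.9/12.01 = 6.236 mol
  H: 25.1/1.008 = 24.901 mol
Divide by smallest (6.236):
  C: 6.236/6.236 = 1.0
  H: 24.901/6.236 = 3.99
Empirical formula: CH4

CH4


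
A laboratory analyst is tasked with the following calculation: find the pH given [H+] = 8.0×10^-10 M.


pH = -log10([H+]) = -log10(8.0×10^-10)
= 10 - log10(8.0)
= 10 - 0.9
= 9.1

9.1


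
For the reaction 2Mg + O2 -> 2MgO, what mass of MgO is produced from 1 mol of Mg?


Mole ratio MgO:Mg = 2:2
n(MgO) = 1 × 2/2 = 1.000 mol
mass = 1.000 × 40.31 = 40.31 g

40.31 g


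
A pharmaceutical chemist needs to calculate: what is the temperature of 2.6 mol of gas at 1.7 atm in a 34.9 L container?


PV = nRT  (R = 0.08206 L·atm/(mol·K))
T = PV/(nR) = 1.7×34.9/(2.6×0.08206)
= 59.33/0.213356
= 278.08 K

278.08 K
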